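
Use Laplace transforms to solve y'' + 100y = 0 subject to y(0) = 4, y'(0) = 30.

L{y''} + 100L{y} = 0. s²Y - 4s - 30 + 100Y = 0. Y(s² + 100) = 4s + 30. Y = (4s + 30)/(s² + 100). Inverting: y(t) = 4cos(10t) + 3sin(10t)

Final answer: y(t) = 4cos(10t) + 3sin(10t)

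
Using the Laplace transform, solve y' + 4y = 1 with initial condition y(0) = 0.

sY + 4Y = 1/s. Y = 1/(s(s+4)). Partial fractions: Y = 1/4/s - 1/4/(s+4)

Final answer: y(t) = 1/4(1 - e^(-4t))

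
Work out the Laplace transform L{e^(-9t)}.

L{e^(at)} = 1/(s-a), so L{e^(-9t)} = 1/(s+9)

Final answer: 1/(s+9)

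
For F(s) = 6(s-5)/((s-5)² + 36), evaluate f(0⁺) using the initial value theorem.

f(0⁺) = lim_{s→∞} sF(s) = lim_{s→∞} 6s(s-5)/((s-5)² + 36) = 6

Final answer: 6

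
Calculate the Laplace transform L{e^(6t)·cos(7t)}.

L{e^(at)·cos(ωt)} = (s-a)/((s-a)² + ω²), so L{e^(6t)·cos(7t)} = (s-6)/((s-6)² + 49)

Final answer: (s-6)/((s-6)² + 49)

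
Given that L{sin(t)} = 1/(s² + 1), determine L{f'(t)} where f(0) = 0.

L{f'(t)} = s·F(s) - f(0) = s·1/(s² + 1) - 0 = s/(s² + 1)

Final answer: s/(s² + 1)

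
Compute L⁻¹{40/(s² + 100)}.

This is the form c·a/(s² + a²) with a = 10, c = 4. L⁻¹ = 4·sin(10t)

Final answer: 4·sin(10t)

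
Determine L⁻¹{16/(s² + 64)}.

This is the form c·a/(s² + a²) with a = 8, c = 2. L⁻¹ = 2·sin(8t)

Final answer: 2·sin(8t)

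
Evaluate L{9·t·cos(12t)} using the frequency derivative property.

L{cos(12t)} = s/(s² + 144). Derivative: d/ds[s/(s² + 144)] = [(s² + 144) - s·2s]/(s² + 144)² = (144 - s²)/(s² + 144)². So L{t·cos(12t)} = -F'(s) = (s² - 144)/(s² + 144)². Then L{9·t·cos(12t)} = 9·(s² - 144)/(s² + 144)²

Final answer: 9·(s² - 144)/(s² + 144)²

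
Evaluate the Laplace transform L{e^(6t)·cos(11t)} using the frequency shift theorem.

Frequency shift: L{e^(at)f(t)} = F(s-a). L{e^(6t)·cos(11t)} = (s-6)/((s-6)² + 121)

Final answer: (s-6)/((s-6)² + 121)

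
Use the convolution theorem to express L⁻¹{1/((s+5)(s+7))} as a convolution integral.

1/((s+5)(s+7)) = (1/(s+5))·(1/(s+7)) = L{e^(-5t)}·L{e^(-7t)}. So f(t) = e^(-5t)*e^(-7t) = ∫₀ᵗ e^(-5τ)·e^(-7(t-τ)) dτ

Final answer: ∫₀ᵗ e^(-5τ)·e^(-7(t-τ)) dτ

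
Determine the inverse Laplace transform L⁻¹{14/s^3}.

L⁻¹{n!/s^(n+1)} = t^n with n=2. So L⁻¹{2/s^3} = t^2, and L⁻¹{14/s^3} = (14/2)·t^2 = 7·t^2

Final answer: 7·t^2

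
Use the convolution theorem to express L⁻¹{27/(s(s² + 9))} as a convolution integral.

27/(s(s² + 9)) = (1/s)·(27/(s² + 9)) = L{1}·L{9·sin(3t)}. So f(t) = 1*(9·sin(3t)) = ∫₀ᵗ 9·sin(3τ) dτ

Final answer: ∫₀ᵗ 9·sin(3τ) dτ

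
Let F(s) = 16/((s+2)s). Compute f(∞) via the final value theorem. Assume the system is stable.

f(∞) = lim_{s→0} sF(s) = lim_{s→0} 16/(s+2) = 8

Final answer: 8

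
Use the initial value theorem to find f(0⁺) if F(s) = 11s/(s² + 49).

f(0⁺) = lim_{s→∞} s·11s/(s² + 49) = lim_{s→∞} 11s²/(s² + 49) = 11

Final answer: 11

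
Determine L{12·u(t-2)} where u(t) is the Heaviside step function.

L{u(t-a)} = e^(-as)/s. Here a=2, so L{u(t-2)} = e^(-2s)/s, and L{12·u(t-2)} = 12·e^(-2s)/s

Final answer: 12·e^(-2s)/s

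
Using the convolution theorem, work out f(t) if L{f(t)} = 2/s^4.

2/s^4 = (2/s)·(1/s^3) = L{2}·L{t^2/2}. By convolution, f(t) = 2*t^2/2 = ∫₀ᵗ 2·τ^2/2 dτ = 2·t^3/6

Final answer: 2·t^3/6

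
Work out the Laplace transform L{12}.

L{12} = 12 · L{1} = 12/s

Final answer: 12/s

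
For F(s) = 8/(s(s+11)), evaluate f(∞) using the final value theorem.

f(∞) = lim_{s→0} s·8/(s(s+11)) = lim_{s→0} 8/(s+11) = 8/11 = 8/11

Final answer: 8/11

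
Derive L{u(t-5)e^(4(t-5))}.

u(t-a)f(t-a) with f(t)=e^(4t). L{e^(4t)} = 1/(s-4). By time shift: e^(-5s)/(s-4)

Final answer: e^(-5s)/(s-4)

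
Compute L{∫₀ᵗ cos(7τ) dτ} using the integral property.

L{∫₀ᵗ f(τ)dτ} = F(s)/s with F(s) = s/(s² + 49), so the result is (s/(s² + 49))/s = 1/(s² + 49)

Final answer: 1/(s² + 49)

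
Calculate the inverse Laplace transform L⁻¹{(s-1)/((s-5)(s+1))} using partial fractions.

Using partial fractions, f(t) = (4e^(5t) + 2e^(-t))/6

Final answer: (4e^(5t) + 2e^(-t))/6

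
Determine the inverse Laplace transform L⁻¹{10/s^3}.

L⁻¹{n!/s^(n+1)} = t^n with n=2. So L⁻¹{2/s^3} = t^2, and L⁻¹{10/s^3} = (10/2)·t^2 = 5·t^2

Final answer: 5·t^2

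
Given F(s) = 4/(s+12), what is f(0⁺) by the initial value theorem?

f(0⁺) = lim_{s→∞} s·4/(s+12) = lim_{s→∞} 4s/(s+12) = 4

Final answer: 4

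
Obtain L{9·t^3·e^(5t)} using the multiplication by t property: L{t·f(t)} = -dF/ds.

Using L{t^n·e^(at)} = n!/(s-a)^(n+1), L{t^3·e^(5t)} = 6/(s-5)^4, so L{9·t^3·e^(5t)} = 9·6/(s-5)^4 = 54/(s-5)^4

Final answer: 54/(s-5)^4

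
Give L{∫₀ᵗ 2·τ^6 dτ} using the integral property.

L{∫₀ᵗ f(τ)dτ} = F(s)/s with f(t) = 2t^6. F(s) = 1440/s^7, so L{∫₀ᵗ 2·τ^6 dτ} = (1440/s^7)/s = 1440/s^8. (Check: ∫₀ᵗ 2·τ^6 dτ = 2t^7/7.)

Final answer: 1440/s^8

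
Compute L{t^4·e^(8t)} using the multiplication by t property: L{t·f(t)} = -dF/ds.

Using L{t^n·e^(at)} = n!/(s-a)^(n+1), L{t^4·e^(8t)} = 24/(s-8)^5

Final answer: 24/(s-8)^5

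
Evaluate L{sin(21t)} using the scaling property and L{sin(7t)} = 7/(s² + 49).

Using L{f(at)} = (1/a)F(s/a) with a=3: L{sin(21t)} = (1/3) · 7/((s/3)² + 49) = (1/3) · 7·9/(s² + 441) = 21/(s² + 441)

Final answer: 21/(s² + 441)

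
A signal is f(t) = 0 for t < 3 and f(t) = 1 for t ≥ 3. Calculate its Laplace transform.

f(t) = u(t-3). L{u(t-3)} = e^(-3s)/s, so L{f(t)} = e^(-3s)/s

Final answer: e^(-3s)/s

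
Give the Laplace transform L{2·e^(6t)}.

L{e^(at)} = 1/(s-a), so L{e^(6t)} = 1/(s-6). Then L{2·e^(6t)} = 2/(s-6)

Final answer: 2/(s-6)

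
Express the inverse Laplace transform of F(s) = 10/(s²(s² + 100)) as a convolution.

10/(s²(s² + 100)) = (1/s²)·(10/(s² + 100)) = L{t}·L{sin(10t)}. So f(t) = t*(sin(10t)) = ∫₀ᵗ τ·sin(10(t-τ)) dτ

Final answer: ∫₀ᵗ τ·sin(10(t-τ)) dτ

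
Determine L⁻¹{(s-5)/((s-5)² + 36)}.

Using frequency shift: L⁻¹{(s-a)/((s-a)² + b²)} = e^(at)cos(bt). Here a=5, b=6

Final answer: e^(5t)·cos(6t)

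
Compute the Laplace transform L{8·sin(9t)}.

L{sin(ωt)} = ω/(s² + ω²), so L{sin(9t)} = 9/(s² + 81). Then L{8·sin(9t)} = 8·9/(s² + 81) = 72/(s² + 81)

Final answer: 72/(s² + 81)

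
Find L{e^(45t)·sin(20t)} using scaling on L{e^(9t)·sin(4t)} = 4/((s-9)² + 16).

Scaling with a=5: L{e^(45t)·sin(20t)} = (1/5) · 4/((s/5-9)² + 16). Simplifying: 20/((s-45)² + 400)

Final answer: 20/((s-45)² + 400)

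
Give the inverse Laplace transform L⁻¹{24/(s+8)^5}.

L⁻¹{n!/(s-a)^(n+1)} = t^n·e^(at), so L⁻¹{24/(s+8)^5} = t^4·e^(-8t)

Final answer: t^4·e^(-8t)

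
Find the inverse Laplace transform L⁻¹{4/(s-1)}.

L⁻¹{1/(s-a)} = e^(at), so L⁻¹{1/(s-1)} = e^t, and L⁻¹{4/(s-1)} = 4·e^t

Final answer: 4·e^t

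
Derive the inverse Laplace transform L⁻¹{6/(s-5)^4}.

L⁻¹{n!/(s-a)^(n+1)} = t^n·e^(at), so L⁻¹{6/(s-5)^4} = t^3·e^(5t)

Final answer: t^3·e^(5t)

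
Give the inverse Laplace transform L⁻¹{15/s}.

L⁻¹{c/s} = c, so L⁻¹{15/s} = 15

Final answer: 15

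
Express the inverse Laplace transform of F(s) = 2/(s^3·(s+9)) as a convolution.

2/(s^3·(s+9)) = (2/s^3)·(1/(s+9)) = L{t^2}·L{e^(-9t)}. So f(t) = t^2*e^(-9t) = ∫₀ᵗ τ^2·e^(-9(t-τ)) dτ

Final answer: ∫₀ᵗ τ^2·e^(-9(t-τ)) dτ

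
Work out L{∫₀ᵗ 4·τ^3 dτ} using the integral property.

L{∫₀ᵗ f(τ)dτ} = F(s)/s with f(t) = 4t^3. F(s) = 24/s^4, so L{∫₀ᵗ 4·τ^3 dτ} = (24/s^4)/s = 24/s^5. (Check: ∫₀ᵗ 4·τ^3 dτ = 4t^4/4.)

Final answer: 24/s^5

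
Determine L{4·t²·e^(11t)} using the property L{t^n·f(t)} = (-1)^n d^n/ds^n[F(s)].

L{e^(11t)} = 1/(s-11). d/ds[1/(s-11)] = -1/(s-11)². d²/ds²[1/(s-11)] = 2/(s-11)³. So L{t²·e^(11t)} = (-1)² · 2/(s-11)³ = 2/(s-11)³. Then L{4·t²·e^(11t)} = 4·2/(s-11)³ = 8/(s-11)³

Final answer: 8/(s-11)³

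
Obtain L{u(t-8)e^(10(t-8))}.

u(t-a)f(t-a) with f(t)=e^(10t). L{e^(10t)} = 1/(s-10). By time shift: e^(-8s)/(s-10)

Final answer: e^(-8s)/(s-10)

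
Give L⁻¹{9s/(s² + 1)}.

This is the form c·s/(s² + a²) with a = 1, c = 9. L⁻¹ = 9·cos(t)

Final answer: 9·cos(t)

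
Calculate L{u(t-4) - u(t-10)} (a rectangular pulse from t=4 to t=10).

L{u(t-a)} = e^(-as)/s. L{u(t-4) - u(t-10)} = (e^(-4s) - e^(-10s))/s

Final answer: (e^(-4s) - e^(-10s))/s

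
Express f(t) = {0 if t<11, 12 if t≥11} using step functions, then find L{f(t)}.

f(t) = 12·u(t-11). L{u(t-11)} = e^(-11s)/s, so L{f(t)} = 12·e^(-11s)/s

Final answer: 12·e^(-11s)/s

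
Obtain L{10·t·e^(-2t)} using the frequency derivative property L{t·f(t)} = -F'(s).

L{e^(-2t)} = 1/(s+2). By frequency derivative: L{t·e^(-2t)} = -d/ds[1/(s+2)] = -(-1)/(s+2)² = 1/(s+2)². Then L{10·t·e^(-2t)} = 10·1/(s+2)² = 10/(s+2)²

Final answer: 10/(s+2)²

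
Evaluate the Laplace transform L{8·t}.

L{t^n} = n!/s^(n+1), so L{t} = 1/s^2. Then L{8·t} = 8·1/s^2 = 8/s^2

Final answer: 8/s^2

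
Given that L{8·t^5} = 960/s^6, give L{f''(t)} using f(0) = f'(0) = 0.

L{f''(t)} = s²F(s) - sf(0) - f'(0) = s²·960/s^6 - 0 - 0 = 960/s^4

Final answer: 960/s^4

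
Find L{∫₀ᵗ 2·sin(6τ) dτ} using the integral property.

L{∫₀ᵗ f(τ)dτ} = F(s)/s with F(s) = 12/(s² + 36), so the result is (12/(s² + 36))/s = 12/(s(s² + 36))

Final answer: 12/(s(s² + 36))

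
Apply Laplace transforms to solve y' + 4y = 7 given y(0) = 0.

sY + 4Y = 7/s. Y = 7/(s(s+4)). Partial fractions: Y = 7/4/s - 7/4/(s+4)

Final answer: y(t) = 7/4(1 - e^(-4t))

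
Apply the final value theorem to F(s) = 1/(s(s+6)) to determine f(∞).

f(∞) = lim_{s→0} s·1/(s(s+6)) = lim_{s→0} 1/(s+6) = 1/6 = 1/6

Final answer: 1/6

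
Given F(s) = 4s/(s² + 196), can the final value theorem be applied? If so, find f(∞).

The final value theorem requires all poles of sF(s) in the left half-plane. sF(s) = 4s²/(s² + 196) has poles at s = ±14i (imaginary axis). Theorem does NOT apply (oscillatory system).

Final answer: Not applicable (oscillatory)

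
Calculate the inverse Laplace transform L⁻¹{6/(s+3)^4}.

L⁻¹{n!/(s-a)^(n+1)} = t^n·e^(at), so L⁻¹{6/(s+3)^4} = t^3·e^(-3t)

Final answer: t^3·e^(-3t)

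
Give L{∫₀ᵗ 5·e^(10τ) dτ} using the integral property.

L{∫₀ᵗ f(τ)dτ} = F(s)/s with F(s) = 5/(s-10), so L{∫₀ᵗ 5·e^(10τ) dτ} = 5/(s(s-10))

Final answer: 5/(s(s-10))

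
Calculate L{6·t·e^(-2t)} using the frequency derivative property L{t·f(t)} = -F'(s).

L{e^(-2t)} = 1/(s+2). By frequency derivative: L{t·e^(-2t)} = -d/ds[1/(s+2)] = -(-1)/(s+2)² = 1/(s+2)². Then L{6·t·e^(-2t)} = 6·1/(s+2)² = 6/(s+2)²

Final answer: 6/(s+2)²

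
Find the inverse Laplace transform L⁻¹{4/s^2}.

L⁻¹{n!/s^(n+1)} = t^n with n=1. So L⁻¹{1/s^2} = t, and L⁻¹{4/s^2} = (4/1)·t = 4·t

Final answer: 4·t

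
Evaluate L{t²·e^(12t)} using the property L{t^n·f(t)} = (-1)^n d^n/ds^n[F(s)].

L{e^(12t)} = 1/(s-12). d/ds[1/(s-12)] = -1/(s-12)². d²/ds²[1/(s-12)] = 2/(s-12)³. So L{t²·e^(12t)} = (-1)² · 2/(s-12)³ = 2/(s-12)³

Final answer: 2/(s-12)³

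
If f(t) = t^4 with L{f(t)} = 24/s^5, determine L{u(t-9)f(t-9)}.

Time shift theorem: L{u(t-a)f(t-a)} = e^(-as)F(s). Here a=9, F(s) = 24/s^5, so L{u(t-9)f(t-9)} = e^(-9s)·24/s^5

Final answer: e^(-9s)·24/s^5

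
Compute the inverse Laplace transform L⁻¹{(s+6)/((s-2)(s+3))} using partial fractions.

Using partial fractions, f(t) = (8e^(2t) - 3e^(-3t))/5

Final answer: (8e^(2t) - 3e^(-3t))/5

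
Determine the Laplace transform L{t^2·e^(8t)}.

L{t^n·e^(at)} = n!/(s-a)^(n+1), so L{t^2·e^(8t)} = 2/(s-8)^3

Final answer: 2/(s-8)^3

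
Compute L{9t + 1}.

L{9t + 1} = 9·L{t} + L{1} = 9/s² + 1/s

Final answer: 9/s² + 1/s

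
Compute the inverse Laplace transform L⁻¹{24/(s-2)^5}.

L⁻¹{n!/(s-a)^(n+1)} = t^n·e^(at), so L⁻¹{24/(s-2)^5} = t^4·e^(2t)

Final answer: t^4·e^(2t)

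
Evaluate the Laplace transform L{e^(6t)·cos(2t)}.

L{e^(at)·cos(ωt)} = (s-a)/((s-a)² + ω²), so L{e^(6t)·cos(2t)} = (s-6)/((s-6)² + 4)

Final answer: (s-6)/((s-6)² + 4)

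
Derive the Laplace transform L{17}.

L{17} = 17 · L{1} = 17/s

Final answer: 17/s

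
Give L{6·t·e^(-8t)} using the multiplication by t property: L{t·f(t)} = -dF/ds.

Using L{t^n·e^(at)} = n!/(s-a)^(n+1), L{t·e^(-8t)} = 1/(s+8)^2, so L{6·t·e^(-8t)} = 6·1/(s+8)^2 = 6/(s+8)^2

Final answer: 6/(s+8)^2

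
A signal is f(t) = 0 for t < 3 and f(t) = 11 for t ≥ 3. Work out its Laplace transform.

f(t) = 11·u(t-3). L{u(t-3)} = e^(-3s)/s, so L{f(t)} = 11·e^(-3s)/s

Final answer: 11·e^(-3s)/s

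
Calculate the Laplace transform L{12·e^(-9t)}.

L{e^(at)} = 1/(s-a), so L{e^(-9t)} = 1/(s+9). Then L{12·e^(-9t)} = 12/(s+9)

Final answer: 12/(s+9)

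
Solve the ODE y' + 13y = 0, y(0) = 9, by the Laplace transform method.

L{y'} + 13L{y} = 0. sY - 9 + 13Y = 0. Y(s+13) = 9. Y = 9/(s+13)

Final answer: y(t) = 9e^(-13t)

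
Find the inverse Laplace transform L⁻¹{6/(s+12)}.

L⁻¹{1/(s-a)} = e^(at), so L⁻¹{1/(s+12)} = e^(-12t), and L⁻¹{6/(s+12)} = 6·e^(-12t)

Final answer: 6·e^(-12t)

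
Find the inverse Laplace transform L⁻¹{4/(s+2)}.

L⁻¹{1/(s-a)} = e^(at), so L⁻¹{1/(s+2)} = e^(-2t), and L⁻¹{4/(s+2)} = 4·e^(-2t)

Final answer: 4·e^(-2t)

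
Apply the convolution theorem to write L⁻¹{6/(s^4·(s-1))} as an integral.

6/(s^4·(s-1)) = (6/s^4)·(1/(s-1)) = L{t^3}·L{e^t}. So f(t) = t^3*e^t = ∫₀ᵗ τ^3·e^(t-τ) dτ

Final answer: ∫₀ᵗ τ^3·e^(t-τ) dτ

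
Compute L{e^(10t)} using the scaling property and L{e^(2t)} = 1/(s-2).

Using L{f(at)} = (1/a)F(s/a) with a=5 and f(t) = e^(2t): L{e^(10t)} = (1/5) · 1/((s/5)-2) = (1/5) · 5/(s-10) = 1/(s-10)

Final answer: 1/(s-10)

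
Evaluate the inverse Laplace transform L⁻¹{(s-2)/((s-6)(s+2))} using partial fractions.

Using partial fractions, f(t) = (4e^(6t) + 4e^(-2t))/8

Final answer: (4e^(6t) + 4e^(-2t))/8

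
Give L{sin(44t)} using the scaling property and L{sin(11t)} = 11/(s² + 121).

Using L{f(at)} = (1/a)F(s/a) with a=4: L{sin(44t)} = (1/4) · 11/((s/4)² + 121) = (1/4) · 11·16/(s² + 1936) = 44/(s² + 1936)

Final answer: 44/(s² + 1936)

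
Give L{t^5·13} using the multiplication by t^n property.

L{13} = 13/s. d^1/ds^1[1/s] = -1/s². d^2/ds^2[1/s] = 2/s^3. d^3/ds^3[1/s] = -6/s^4. d^4/ds^4[1/s] = 24/s^5. d^5/ds^5[1/s] = -120/s^6. So L{t^5} = (-1)^{5}·-120/s^6 = 120/s^6. Then L{t^5·13} = 13·120/s^6 = 1560/s^6

Final answer: 1560/s^6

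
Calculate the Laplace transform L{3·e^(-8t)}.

L{e^(at)} = 1/(s-a), so L{e^(-8t)} = 1/(s+8). Then L{3·e^(-8t)} = 3/(s+8)

Final answer: 3/(s+8)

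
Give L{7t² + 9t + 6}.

L{7t² + 9t + 6} = 7·2/s³ + 9/s² + 6/s = 14/s³ + 9/s² + 6/s

Final answer: 14/s³ + 9/s² + 6/s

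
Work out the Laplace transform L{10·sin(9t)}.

L{sin(ωt)} = ω/(s² + ω²), so L{sin(9t)} = 9/(s² + 81). Then L{10·sin(9t)} = 10·9/(s² + 81) = 90/(s² + 81)

Final answer: 90/(s² + 81)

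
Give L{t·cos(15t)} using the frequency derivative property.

L{cos(15t)} = s/(s² + 225). Derivative: d/ds[s/(s² + 225)] = [(s² + 225) - s·2s]/(s² + 225)² = (225 - s²)/(s² + 225)². So L{t·cos(15t)} = -F'(s) = (s² - 225)/(s² + 225)²

Final answer: (s² - 225)/(s² + 225)²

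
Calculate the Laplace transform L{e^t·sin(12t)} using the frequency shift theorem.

Frequency shift: L{e^(at)f(t)} = F(s-a). L{e^t·sin(12t)} = 12/((s-1)² + 144)

Final answer: 12/((s-1)² + 144)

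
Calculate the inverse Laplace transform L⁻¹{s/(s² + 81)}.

L⁻¹{s/(s² + 81)} = cos(9t)

Final answer: cos(9t)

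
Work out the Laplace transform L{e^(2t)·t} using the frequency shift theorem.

L{e^(at)·t^n} = n!/(s-a)^(n+1), so L{e^(2t)·t} = 1/(s-2)^2

Final answer: 1/(s-2)^2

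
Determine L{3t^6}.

L{t^n} = n!/s^(n+1). So L{3t^6} = 3·6!/s^7 = 2160/s^7

Final answer: 2160/s^7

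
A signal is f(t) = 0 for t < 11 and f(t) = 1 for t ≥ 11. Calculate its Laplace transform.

f(t) = u(t-11). L{u(t-11)} = e^(-11s)/s, so L{f(t)} = e^(-11s)/s

Final answer: e^(-11s)/s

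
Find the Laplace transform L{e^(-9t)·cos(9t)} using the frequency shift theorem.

Frequency shift: L{e^(at)f(t)} = F(s-a). L{e^(-9t)·cos(9t)} = (s+9)/((s+9)² + 81)

Final answer: (s+9)/((s+9)² + 81)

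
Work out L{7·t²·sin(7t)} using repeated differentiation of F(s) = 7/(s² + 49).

F(s) = 7/(s² + 49). F'(s) = -14s/(s² + 49)². F''(s) = -14(49 - 3s²)/(s² + 49)³ = (42s² - 686)/(s² + 49)³. So L{t²·sin(7t)} = (-1)² F''(s) = (42s² - 686)/(s² + 49)³. Then L{7·t²·sin(7t)} = 7·(42s² - 686)/(s² + 49)³ = (294s² - 4802)/(s² + 49)³

Final answer: (294s² - 4802)/(s² + 49)³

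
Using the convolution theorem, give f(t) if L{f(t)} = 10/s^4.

10/s^4 = (10/s)·(1/s^3) = L{10}·L{t^2/2}. By convolution, f(t) = 10*t^2/2 = ∫₀ᵗ 10·τ^2/2 dτ = 10·t^3/6

Final answer: 10·t^3/6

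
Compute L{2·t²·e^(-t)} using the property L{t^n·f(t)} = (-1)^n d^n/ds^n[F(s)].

L{e^(-t)} = 1/(s+1). d/ds[1/(s+1)] = -1/(s+1)². d²/ds²[1/(s+1)] = 2/(s+1)³. So L{t²·e^(-t)} = (-1)² · 2/(s+1)³ = 2/(s+1)³. Then L{2·t²·e^(-t)} = 2·2/(s+1)³ = 4/(s+1)³

Final answer: 4/(s+1)³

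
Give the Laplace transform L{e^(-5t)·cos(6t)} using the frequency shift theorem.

Frequency shift: L{e^(at)f(t)} = F(s-a). L{e^(-5t)·cos(6t)} = (s+5)/((s+5)² + 36)

Final answer: (s+5)/((s+5)² + 36)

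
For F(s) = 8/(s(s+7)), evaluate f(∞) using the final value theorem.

f(∞) = lim_{s→0} s·8/(s(s+7)) = lim_{s→0} 8/(s+7) = 8/7 = 8/7

Final answer: 8/7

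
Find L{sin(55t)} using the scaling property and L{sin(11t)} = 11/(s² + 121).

Using L{f(at)} = (1/a)F(s/a) with a=5: L{sin(55t)} = (1/5) · 11/((s/5)² + 121) = (1/5) · 11·25/(s² + 3025) = 55/(s² + 3025)

Final answer: 55/(s² + 3025)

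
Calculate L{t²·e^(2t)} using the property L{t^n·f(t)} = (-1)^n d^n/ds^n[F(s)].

L{e^(2t)} = 1/(s-2). d/ds[1/(s-2)] = -1/(s-2)². d²/ds²[1/(s-2)] = 2/(s-2)³. So L{t²·e^(2t)} = (-1)² · 2/(s-2)³ = 2/(s-2)³

Final answer: 2/(s-2)³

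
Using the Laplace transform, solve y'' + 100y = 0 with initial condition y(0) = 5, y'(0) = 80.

L{y''} + 100L{y} = 0. s²Y - 5s - 80 + 100Y = 0. Y(s² + 100) = 5s + 80. Y = (5s + 80)/(s² + 100). Inverting: y(t) = 5cos(10t) + 8sin(10t)

Final answer: y(t) = 5cos(10t) + 8sin(10t)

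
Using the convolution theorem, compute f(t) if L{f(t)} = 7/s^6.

7/s^6 = (7/s)·(1/s^5) = L{7}·L{t^4/24}. By convolution, f(t) = 7*t^4/24 = ∫₀ᵗ 7·τ^4/24 dτ = 7·t^5/120

Final answer: 7·t^5/120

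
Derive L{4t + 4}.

L{4t + 4} = 4·L{t} + 4·L{1} = 4/s² + 4/s

Final answer: 4/s² + 4/s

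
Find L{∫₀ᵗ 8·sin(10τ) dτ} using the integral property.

L{∫₀ᵗ f(τ)dτ} = F(s)/s with F(s) = 80/(s² + 100), so the result is (80/(s² + 100))/s = 80/(s(s² + 100))

Final answer: 80/(s(s² + 100))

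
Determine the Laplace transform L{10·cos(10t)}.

L{cos(ωt)} = s/(s² + ω²), so L{cos(10t)} = s/(s² + 100). Then L{10·cos(10t)} = 10·s/(s² + 100) = 10s/(s² + 100)

Final answer: 10s/(s² + 100)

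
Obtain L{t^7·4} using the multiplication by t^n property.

L{4} = 4/s. d^1/ds^1[1/s] = -1/s². d^2/ds^2[1/s] = 2/s^3. d^3/ds^3[1/s] = -6/s^4. d^4/ds^4[1/s] = 24/s^5. d^5/ds^5[1/s] = -120/s^6. d^6/ds^6[1/s] = 720/s^7. d^7/ds^7[1/s] = -5040/s^8. So L{t^7} = (-1)^{7}·-5040/s^8 = 5040/s^8. Then L{t^7·4} = 4·5040/s^8 = 20160/s^8

Final answer: 20160/s^8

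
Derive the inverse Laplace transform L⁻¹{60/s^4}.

L⁻¹{n!/s^(n+1)} = t^n with n=3. So L⁻¹{6/s^4} = t^3, and L⁻¹{60/s^4} = (60/6)·t^3 = 10·t^3

Final answer: 10·t^3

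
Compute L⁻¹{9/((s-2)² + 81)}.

Form: b/((s-a)² + b²) → e^(at)sin(bt). With a=2, b=9

Final answer: e^(2t)·sin(9t)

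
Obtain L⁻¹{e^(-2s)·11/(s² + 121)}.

L⁻¹{11/(s² + 121)} = sin(11t). By the time shift theorem, L⁻¹{e^(-as)F(s)} = u(t-a)f(t-a) with a=2, so L⁻¹{e^(-2s)·11/(s² + 121)} = u(t-2)·sin(11(t-2))

Final answer: u(t-2)·sin(11(t-2))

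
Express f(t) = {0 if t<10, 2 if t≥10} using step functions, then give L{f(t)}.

f(t) = 2·u(t-10). L{u(t-10)} = e^(-10s)/s, so L{f(t)} = 2·e^(-10s)/s

Final answer: 2·e^(-10s)/s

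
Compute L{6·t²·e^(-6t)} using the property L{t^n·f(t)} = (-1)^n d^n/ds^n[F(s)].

L{e^(-6t)} = 1/(s+6). d/ds[1/(s+6)] = -1/(s+6)². d²/ds²[1/(s+6)] = 2/(s+6)³. So L{t²·e^(-6t)} = (-1)² · 2/(s+6)³ = 2/(s+6)³. Then L{6·t²·e^(-6t)} = 6·2/(s+6)³ = 12/(s+6)³

Final answer: 12/(s+6)³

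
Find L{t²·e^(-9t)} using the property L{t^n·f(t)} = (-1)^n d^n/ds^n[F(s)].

L{e^(-9t)} = 1/(s+9). d/ds[1/(s+9)] = -1/(s+9)². d²/ds²[1/(s+9)] = 2/(s+9)³. So L{t²·e^(-9t)} = (-1)² · 2/(s+9)³ = 2/(s+9)³

Final answer: 2/(s+9)³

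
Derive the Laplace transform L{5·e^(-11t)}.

L{e^(at)} = 1/(s-a), so L{e^(-11t)} = 1/(s+11). Then L{5·e^(-11t)} = 5/(s+11)

Final answer: 5/(s+11)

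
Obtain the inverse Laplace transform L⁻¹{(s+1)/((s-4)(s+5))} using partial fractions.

Using partial fractions, f(t) = (5e^(4t) + 4e^(-5t))/9

Final answer: (5e^(4t) + 4e^(-5t))/9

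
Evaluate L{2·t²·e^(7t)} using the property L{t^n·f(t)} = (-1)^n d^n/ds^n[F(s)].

L{e^(7t)} = 1/(s-7). d/ds[1/(s-7)] = -1/(s-7)². d²/ds²[1/(s-7)] = 2/(s-7)³. So L{t²·e^(7t)} = (-1)² · 2/(s-7)³ = 2/(s-7)³. Then L{2·t²·e^(7t)} = 2·2/(s-7)³ = 4/(s-7)³

Final answer: 4/(s-7)³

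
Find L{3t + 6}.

L{3t + 6} = 3·L{t} + 6·L{1} = 3/s² + 6/s

Final answer: 3/s² + 6/s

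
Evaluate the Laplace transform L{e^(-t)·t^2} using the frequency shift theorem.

L{e^(at)·t^n} = n!/(s-a)^(n+1), so L{e^(-t)·t^2} = 2/(s+1)^3

Final answer: 2/(s+1)^3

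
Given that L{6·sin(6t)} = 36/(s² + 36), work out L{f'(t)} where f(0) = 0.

L{f'(t)} = s·F(s) - f(0) = s·36/(s² + 36) - 0 = 36s/(s² + 36)

Final answer: 36s/(s² + 36)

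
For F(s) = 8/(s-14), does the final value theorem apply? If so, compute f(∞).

sF(s) = 8s/(s-14) has a pole at s = 14 in the right half-plane. Theorem does NOT apply (unstable system; f(t) = 8·e^(14t) grows without bound).

Final answer: Not applicable (unstable)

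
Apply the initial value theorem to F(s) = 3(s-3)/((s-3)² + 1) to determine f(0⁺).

f(0⁺) = lim_{s→∞} sF(s) = lim_{s→∞} 3s(s-3)/((s-3)² + 1) = 3

Final answer: 3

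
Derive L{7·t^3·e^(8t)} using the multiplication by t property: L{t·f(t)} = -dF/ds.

Using L{t^n·e^(at)} = n!/(s-a)^(n+1), L{t^3·e^(8t)} = 6/(s-8)^4, so L{7·t^3·e^(8t)} = 7·6/(s-8)^4 = 42/(s-8)^4

Final answer: 42/(s-8)^4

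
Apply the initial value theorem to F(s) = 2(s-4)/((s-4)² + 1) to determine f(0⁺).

f(0⁺) = lim_{s→∞} sF(s) = lim_{s→∞} 2s(s-4)/((s-4)² + 1) = 2

Final answer: 2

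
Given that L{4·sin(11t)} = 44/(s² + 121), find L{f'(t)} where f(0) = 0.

L{f'(t)} = s·F(s) - f(0) = s·44/(s² + 121) - 0 = 44s/(s² + 121)

Final answer: 44s/(s² + 121)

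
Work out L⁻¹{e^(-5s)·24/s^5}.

L⁻¹{24/s^5} = t^4. By the time shift theorem, L⁻¹{e^(-as)F(s)} = u(t-a)f(t-a) with a=5, so L⁻¹{e^(-5s)·24/s^5} = u(t-5)·(t-5)^4

Final answer: u(t-5)·(t-5)^4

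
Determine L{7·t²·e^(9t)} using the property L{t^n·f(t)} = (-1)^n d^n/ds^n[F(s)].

L{e^(9t)} = 1/(s-9). d/ds[1/(s-9)] = -1/(s-9)². d²/ds²[1/(s-9)] = 2/(s-9)³. So L{t²·e^(9t)} = (-1)² · 2/(s-9)³ = 2/(s-9)³. Then L{7·t²·e^(9t)} = 7·2/(s-9)³ = 14/(s-9)³

Final answer: 14/(s-9)³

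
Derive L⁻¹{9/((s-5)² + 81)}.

Form: b/((s-a)² + b²) → e^(at)sin(bt). With a=5, b=9

Final answer: e^(5t)·sin(9t)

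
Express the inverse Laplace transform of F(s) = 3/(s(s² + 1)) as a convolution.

3/(s(s² + 1)) = (1/s)·(3/(s² + 1)) = L{1}·L{3·sin(t)}. So f(t) = 1*(3·sin(t)) = ∫₀ᵗ 3·sin(τ) dτ

Final answer: ∫₀ᵗ 3·sin(τ) dτ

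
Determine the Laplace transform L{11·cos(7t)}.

L{cos(ωt)} = s/(s² + ω²), so L{cos(7t)} = s/(s² + 49). Then L{11·cos(7t)} = 11·s/(s² + 49) = 11s/(s² + 49)

Final answer: 11s/(s² + 49)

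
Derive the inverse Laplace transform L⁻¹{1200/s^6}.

L⁻¹{n!/s^(n+1)} = t^n with n=5. So L⁻¹{120/s^6} = t^5, and L⁻¹{1200/s^6} = (1200/120)·t^5 = 10·t^5

Final answer: 10·t^5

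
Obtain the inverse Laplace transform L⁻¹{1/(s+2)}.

L⁻¹{1/(s-a)} = e^(at), so L⁻¹{1/(s+2)} = e^(-2t)

Final answer: e^(-2t)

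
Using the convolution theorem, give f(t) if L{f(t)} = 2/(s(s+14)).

2/(s(s+14)) = (2/s)·(1/(s+14)) = L{2}·L{e^(-14t)}. By convolution, f(t) = 2*e^(-14t) = ∫₀ᵗ 2·e^(-14τ) dτ = 2·(1 - e^(-14t))/14

Final answer: 2·(1 - e^(-14t))/14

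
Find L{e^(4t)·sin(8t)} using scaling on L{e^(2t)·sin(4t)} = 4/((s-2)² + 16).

Scaling with a=2: L{e^(4t)·sin(8t)} = (1/2) · 4/((s/2-2)² + 16). Simplifying: 8/((s-4)² + 64)

Final answer: 8/((s-4)² + 64)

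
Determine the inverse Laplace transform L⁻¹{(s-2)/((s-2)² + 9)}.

Using frequency shift, L⁻¹{(s-2)/((s-2)² + 9)} = e^(2t)·cos(3t)

Final answer: e^(2t)·cos(3t)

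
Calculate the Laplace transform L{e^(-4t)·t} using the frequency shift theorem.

L{e^(at)·t^n} = n!/(s-a)^(n+1), so L{e^(-4t)·t} = 1/(s+4)^2

Final answer: 1/(s+4)^2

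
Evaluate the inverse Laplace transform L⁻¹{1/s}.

L⁻¹{c/s} = c, so L⁻¹{1/s} = 1

Final answer: 1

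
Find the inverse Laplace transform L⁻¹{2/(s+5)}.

L⁻¹{1/(s-a)} = e^(at), so L⁻¹{1/(s+5)} = e^(-5t), and L⁻¹{2/(s+5)} = 2·e^(-5t)

Final answer: 2·e^(-5t)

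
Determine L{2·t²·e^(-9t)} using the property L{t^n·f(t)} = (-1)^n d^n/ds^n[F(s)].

L{e^(-9t)} = 1/(s+9). d/ds[1/(s+9)] = -1/(s+9)². d²/ds²[1/(s+9)] = 2/(s+9)³. So L{t²·e^(-9t)} = (-1)² · 2/(s+9)³ = 2/(s+9)³. Then L{2·t²·e^(-9t)} = 2·2/(s+9)³ = 4/(s+9)³

Final answer: 4/(s+9)³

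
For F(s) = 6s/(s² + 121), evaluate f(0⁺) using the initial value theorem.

f(0⁺) = lim_{s→∞} s·6s/(s² + 121) = lim_{s→∞} 6s²/(s² + 121) = 6

Final answer: 6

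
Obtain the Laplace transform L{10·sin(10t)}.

L{sin(ωt)} = ω/(s² + ω²), so L{sin(10t)} = 10/(s² + 100). Then L{10·sin(10t)} = 10·10/(s² + 100) = 100/(s² + 100)

Final answer: 100/(s² + 100)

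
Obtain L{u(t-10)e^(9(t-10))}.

u(t-a)f(t-a) with f(t)=e^(9t). L{e^(9t)} = 1/(s-9). By time shift: e^(-10s)/(s-9)

Final answer: e^(-10s)/(s-9)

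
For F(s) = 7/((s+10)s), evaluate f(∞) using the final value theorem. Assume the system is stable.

f(∞) = lim_{s→0} sF(s) = lim_{s→0} 7/(s+10) = 7/10

Final answer: 7/10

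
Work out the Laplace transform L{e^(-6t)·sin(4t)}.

L{e^(at)·sin(ωt)} = ω/((s-a)² + ω²), so L{e^(-6t)·sin(4t)} = 4/((s+6)² + 16)

Final answer: 4/((s+6)² + 16)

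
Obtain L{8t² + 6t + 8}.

L{8t² + 6t + 8} = 8·2/s³ + 6/s² + 8/s = 16/s³ + 6/s² + 8/s

Final answer: 16/s³ + 6/s² + 8/s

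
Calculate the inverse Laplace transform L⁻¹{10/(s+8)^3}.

L⁻¹{n!/(s-a)^(n+1)} = t^n·e^(at) with n=2, a=-8. So L⁻¹{2/(s+8)^3} = t^2·e^(-8t), and L⁻¹{10/(s+8)^3} = (10/2)·t^2·e^(-8t) = 5·t^2·e^(-8t)

Final answer: 5·t^2·e^(-8t)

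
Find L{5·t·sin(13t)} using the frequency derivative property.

L{sin(13t)} = 13/(s² + 169). By L{t·f(t)} = -F'(s): -d/ds[13/(s² + 169)] = -(13)·(-2s)/(s² + 169)² = 26s/(s² + 169)². Then L{5·t·sin(13t)} = 5·26s/(s² + 169)² = 130s/(s² + 169)²

Final answer: 130s/(s² + 169)²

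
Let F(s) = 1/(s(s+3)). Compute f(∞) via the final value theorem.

f(∞) = lim_{s→0} s·1/(s(s+3)) = lim_{s→0} 1/(s+3) = 1/3 = 1/3

Final answer: 1/3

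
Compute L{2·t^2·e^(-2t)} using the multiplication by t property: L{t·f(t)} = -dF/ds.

Using L{t^n·e^(at)} = n!/(s-a)^(n+1), L{t^2·e^(-2t)} = 2/(s+2)^3, so L{2·t^2·e^(-2t)} = 2·2/(s+2)^3 = 4/(s+2)^3

Final answer: 4/(s+2)^3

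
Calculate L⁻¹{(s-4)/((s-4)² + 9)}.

Using frequency shift: L⁻¹{(s-a)/((s-a)² + b²)} = e^(at)cos(bt). Here a=4, b=3

Final answer: e^(4t)·cos(3t)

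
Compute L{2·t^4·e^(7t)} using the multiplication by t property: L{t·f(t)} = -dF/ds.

Using L{t^n·e^(at)} = n!/(s-a)^(n+1), L{t^4·e^(7t)} = 24/(s-7)^5, so L{2·t^4·e^(7t)} = 2·24/(s-7)^5 = 48/(s-7)^5

Final answer: 48/(s-7)^5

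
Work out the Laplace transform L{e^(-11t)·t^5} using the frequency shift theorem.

L{e^(at)·t^n} = n!/(s-a)^(n+1), so L{e^(-11t)·t^5} = 120/(s+11)^6

Final answer: 120/(s+11)^6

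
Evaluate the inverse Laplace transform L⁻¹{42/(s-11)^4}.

L⁻¹{n!/(s-a)^(n+1)} = t^n·e^(at) with n=3, a=11. So L⁻¹{6/(s-11)^4} = t^3·e^(11t), and L⁻¹{42/(s-11)^4} = (42/6)·t^3·e^(11t) = 7·t^3·e^(11t)

Final answer: 7·t^3·e^(11t)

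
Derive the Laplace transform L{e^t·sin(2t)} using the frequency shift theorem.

Frequency shift: L{e^(at)f(t)} = F(s-a). L{e^t·sin(2t)} = 2/((s-1)² + 4)

Final answer: 2/((s-1)² + 4)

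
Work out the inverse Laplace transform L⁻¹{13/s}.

L⁻¹{c/s} = c, so L⁻¹{13/s} = 13

Final answer: 13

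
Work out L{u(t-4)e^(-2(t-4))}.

u(t-a)f(t-a) with f(t)=e^(-2t). L{e^(-2t)} = 1/(s+2). By time shift: e^(-4s)/(s+2)

Final answer: e^(-4s)/(s+2)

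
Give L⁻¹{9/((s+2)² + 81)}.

Form: b/((s-a)² + b²) → e^(at)sin(bt). With a=-2, b=9

Final answer: e^(-2t)·sin(9t)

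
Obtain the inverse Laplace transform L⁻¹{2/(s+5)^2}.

L⁻¹{n!/(s-a)^(n+1)} = t^n·e^(at) with n=1, a=-5. So L⁻¹{1/(s+5)^2} = t·e^(-5t), and L⁻¹{2/(s+5)^2} = (2/1)·t·e^(-5t) = 2·t·e^(-5t)

Final answer: 2·t·e^(-5t)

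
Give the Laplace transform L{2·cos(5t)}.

L{cos(ωt)} = s/(s² + ω²), so L{cos(5t)} = s/(s² + 25). Then L{2·cos(5t)} = 2·s/(s² + 25) = 2s/(s² + 25)

Final answer: 2s/(s² + 25)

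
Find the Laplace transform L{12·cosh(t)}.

L{cosh(ωt)} = s/(s² - ω²), so L{cosh(t)} = s/(s² - 1). Then L{12·cosh(t)} = 12·s/(s² - 1) = 12s/(s² - 1)

Final answer: 12s/(s² - 1)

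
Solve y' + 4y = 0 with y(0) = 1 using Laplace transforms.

L{y'} + 4L{y} = 0. sY - 1 + 4Y = 0. Y(s+4) = 1. Y = 1/(s+4)

Final answer: y(t) = e^(-4t)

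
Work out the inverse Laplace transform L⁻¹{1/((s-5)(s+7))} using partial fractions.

Decompose: A/(s-5) + B/(s+7). A = 1/12, B = -1/12. f(t) = (e^(5t) - e^(-7t))/12

Final answer: (e^(5t) - e^(-7t))/12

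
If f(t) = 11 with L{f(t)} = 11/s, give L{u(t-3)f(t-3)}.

Time shift theorem: L{u(t-a)f(t-a)} = e^(-as)F(s). Here a=3, F(s) = 11/s, so L{u(t-3)f(t-3)} = e^(-3s)·11/s

Final answer: e^(-3s)·11/s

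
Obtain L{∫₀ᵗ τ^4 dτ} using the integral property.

L{∫₀ᵗ f(τ)dτ} = F(s)/s with f(t) = t^4. F(s) = 24/s^5, so L{∫₀ᵗ τ^4 dτ} = (24/s^5)/s = 24/s^6. (Check: ∫₀ᵗ τ^4 dτ = t^5/5.)

Final answer: 24/s^6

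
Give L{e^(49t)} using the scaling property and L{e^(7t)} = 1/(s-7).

Using L{f(at)} = (1/a)F(s/a) with a=7 and f(t) = e^(7t): L{e^(49t)} = (1/7) · 1/((s/7)-7) = (1/7) · 7/(s-49) = 1/(s-49)

Final answer: 1/(s-49)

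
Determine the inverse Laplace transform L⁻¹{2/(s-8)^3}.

L⁻¹{n!/(s-a)^(n+1)} = t^n·e^(at), so L⁻¹{2/(s-8)^3} = t^2·e^(8t)

Final answer: t^2·e^(8t)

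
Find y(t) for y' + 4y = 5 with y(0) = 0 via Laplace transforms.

sY + 4Y = 5/s. Y = 5/(s(s+4)). Partial fractions: Y = 5/4/s - 5/4/(s+4)

Final answer: y(t) = 5/4(1 - e^(-4t))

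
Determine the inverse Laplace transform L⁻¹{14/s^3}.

L⁻¹{n!/s^(n+1)} = t^n with n=2. So L⁻¹{2/s^3} = t^2, and L⁻¹{14/s^3} = (14/2)·t^2 = 7·t^2

Final answer: 7·t^2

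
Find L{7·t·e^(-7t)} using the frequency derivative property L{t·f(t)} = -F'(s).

L{e^(-7t)} = 1/(s+7). By frequency derivative: L{t·e^(-7t)} = -d/ds[1/(s+7)] = -(-1)/(s+7)² = 1/(s+7)². Then L{7·t·e^(-7t)} = 7·1/(s+7)² = 7/(s+7)²

Final answer: 7/(s+7)²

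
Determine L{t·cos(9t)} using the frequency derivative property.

L{cos(9t)} = s/(s² + 81). Derivative: d/ds[s/(s² + 81)] = [(s² + 81) - s·2s]/(s² + 81)² = (81 - s²)/(s² + 81)². So L{t·cos(9t)} = -F'(s) = (s² - 81)/(s² + 81)²

Final answer: (s² - 81)/(s² + 81)²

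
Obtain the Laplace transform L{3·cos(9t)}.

L{cos(ωt)} = s/(s² + ω²), so L{cos(9t)} = s/(s² + 81). Then L{3·cos(9t)} = 3·s/(s² + 81) = 3s/(s² + 81)

Final answer: 3s/(s² + 81)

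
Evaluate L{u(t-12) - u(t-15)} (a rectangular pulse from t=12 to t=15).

L{u(t-a)} = e^(-as)/s. L{u(t-12) - u(t-15)} = (e^(-12s) - e^(-15s))/s

Final answer: (e^(-12s) - e^(-15s))/s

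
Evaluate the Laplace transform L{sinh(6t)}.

L{sinh(ωt)} = ω/(s² - ω²), so L{sinh(6t)} = 6/(s² - 36)

Final answer: 6/(s² - 36)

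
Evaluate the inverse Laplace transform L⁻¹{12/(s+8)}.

L⁻¹{1/(s-a)} = e^(at), so L⁻¹{1/(s+8)} = e^(-8t), and L⁻¹{12/(s+8)} = 12·e^(-8t)

Final answer: 12·e^(-8t)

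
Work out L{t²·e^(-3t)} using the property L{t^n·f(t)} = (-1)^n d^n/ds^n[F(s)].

L{e^(-3t)} = 1/(s+3). d/ds[1/(s+3)] = -1/(s+3)². d²/ds²[1/(s+3)] = 2/(s+3)³. So L{t²·e^(-3t)} = (-1)² · 2/(s+3)³ = 2/(s+3)³

Final answer: 2/(s+3)³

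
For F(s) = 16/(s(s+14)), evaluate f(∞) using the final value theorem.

f(∞) = lim_{s→0} s·16/(s(s+14)) = lim_{s→0} 16/(s+14) = 16/14 = 8/7

Final answer: 8/7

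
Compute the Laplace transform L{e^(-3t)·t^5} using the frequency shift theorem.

L{e^(at)·t^n} = n!/(s-a)^(n+1), so L{e^(-3t)·t^5} = 120/(s+3)^6

Final answer: 120/(s+3)^6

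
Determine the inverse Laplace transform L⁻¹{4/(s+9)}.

L⁻¹{1/(s-a)} = e^(at), so L⁻¹{1/(s+9)} = e^(-9t), and L⁻¹{4/(s+9)} = 4·e^(-9t)

Final answer: 4·e^(-9t)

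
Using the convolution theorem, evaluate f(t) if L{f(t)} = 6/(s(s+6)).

6/(s(s+6)) = (6/s)·(1/(s+6)) = L{6}·L{e^(-6t)}. By convolution, f(t) = 6*e^(-6t) = ∫₀ᵗ 6·e^(-6τ) dτ = 6·(1 - e^(-6t))/6

Final answer: 6·(1 - e^(-6t))/6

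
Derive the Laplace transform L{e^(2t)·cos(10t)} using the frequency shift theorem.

Frequency shift: L{e^(at)f(t)} = F(s-a). L{e^(2t)·cos(10t)} = (s-2)/((s-2)² + 100)

Final answer: (s-2)/((s-2)² + 100)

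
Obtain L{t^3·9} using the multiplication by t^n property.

L{9} = 9/s. d^1/ds^1[1/s] = -1/s². d^2/ds^2[1/s] = 2/s^3. d^3/ds^3[1/s] = -6/s^4. So L{t^3} = (-1)^{3}·-6/s^4 = 6/s^4. Then L{t^3·9} = 9·6/s^4 = 54/s^4

Final answer: 54/s^4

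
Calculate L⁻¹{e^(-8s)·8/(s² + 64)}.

L⁻¹{8/(s² + 64)} = sin(8t). By the time shift theorem, L⁻¹{e^(-as)F(s)} = u(t-a)f(t-a) with a=8, so L⁻¹{e^(-8s)·8/(s² + 64)} = u(t-8)·sin(8(t-8))

Final answer: u(t-8)·sin(8(t-8))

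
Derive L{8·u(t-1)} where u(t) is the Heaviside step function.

L{u(t-a)} = e^(-as)/s. Here a=1, so L{u(t-1)} = e^(-s)/s, and L{8·u(t-1)} = 8·e^(-s)/s

Final answer: 8·e^(-s)/s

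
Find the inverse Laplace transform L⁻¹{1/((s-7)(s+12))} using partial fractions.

Decompose: A/(s-7) + B/(s+12). A = 1/19, B = -1/19. f(t) = (e^(7t) - e^(-12t))/19

Final answer: (e^(7t) - e^(-12t))/19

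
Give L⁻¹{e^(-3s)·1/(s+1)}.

L⁻¹{1/(s+1)} = e^(-t). By the time shift theorem, L⁻¹{e^(-as)F(s)} = u(t-a)f(t-a) with a=3, so L⁻¹{e^(-3s)·1/(s+1)} = u(t-3)·e^(-(t-3))

Final answer: u(t-3)·e^(-(t-3))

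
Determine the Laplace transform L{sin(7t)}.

L{sin(ωt)} = ω/(s² + ω²), so L{sin(7t)} = 7/(s² + 49)

Final answer: 7/(s² + 49)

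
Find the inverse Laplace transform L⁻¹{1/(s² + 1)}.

L⁻¹{1/(s² + 1)} = sin(t)

Final answer: sin(t)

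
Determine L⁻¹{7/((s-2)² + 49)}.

Form: b/((s-a)² + b²) → e^(at)sin(bt). With a=2, b=7

Final answer: e^(2t)·sin(7t)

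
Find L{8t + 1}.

L{8t + 1} = 8·L{t} + L{1} = 8/s² + 1/s

Final answer: 8/s² + 1/s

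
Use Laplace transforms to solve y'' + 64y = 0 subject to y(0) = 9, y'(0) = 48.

L{y''} + 64L{y} = 0. s²Y - 9s - 48 + 64Y = 0. Y(s² + 64) = 9s + 48. Y = (9s + 48)/(s² + 64). Inverting: y(t) = 9cos(8t) + 6sin(8t)

Final answer: y(t) = 9cos(8t) + 6sin(8t)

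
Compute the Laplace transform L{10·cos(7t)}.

L{cos(ωt)} = s/(s² + ω²), so L{cos(7t)} = s/(s² + 49). Then L{10·cos(7t)} = 10·s/(s² + 49) = 10s/(s² + 49)

Final answer: 10s/(s² + 49)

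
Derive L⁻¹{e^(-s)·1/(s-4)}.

L⁻¹{1/(s-4)} = e^(4t). By the time shift theorem, L⁻¹{e^(-as)F(s)} = u(t-a)f(t-a) with a=1, so L⁻¹{e^(-s)·1/(s-4)} = u(t-1)·e^(4(t-1))

Final answer: u(t-1)·e^(4(t-1))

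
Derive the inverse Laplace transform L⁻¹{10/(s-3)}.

L⁻¹{1/(s-a)} = e^(at), so L⁻¹{1/(s-3)} = e^(3t), and L⁻¹{10/(s-3)} = 10·e^(3t)

Final answer: 10·e^(3t)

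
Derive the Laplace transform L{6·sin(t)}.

L{sin(ωt)} = ω/(s² + ω²), so L{sin(t)} = 1/(s² + 1). Then L{6·sin(t)} = 6·1/(s² + 1) = 6/(s² + 1)

Final answer: 6/(s² + 1)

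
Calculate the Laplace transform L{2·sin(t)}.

L{sin(ωt)} = ω/(s² + ω²), so L{sin(t)} = 1/(s² + 1). Then L{2·sin(t)} = 2·1/(s² + 1) = 2/(s² + 1)

Final answer: 2/(s² + 1)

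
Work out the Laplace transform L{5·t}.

L{t^n} = n!/s^(n+1), so L{t} = 1/s^2. Then L{5·t} = 5·1/s^2 = 5/s^2

Final answer: 5/s^2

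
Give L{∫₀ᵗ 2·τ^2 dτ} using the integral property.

L{∫₀ᵗ f(τ)dτ} = F(s)/s with f(t) = 2t^2. F(s) = 4/s^3, so L{∫₀ᵗ 2·τ^2 dτ} = (4/s^3)/s = 4/s^4. (Check: ∫₀ᵗ 2·τ^2 dτ = 2t^3/3.)

Final answer: 4/s^4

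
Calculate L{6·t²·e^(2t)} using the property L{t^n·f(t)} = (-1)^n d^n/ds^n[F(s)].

L{e^(2t)} = 1/(s-2). d/ds[1/(s-2)] = -1/(s-2)². d²/ds²[1/(s-2)] = 2/(s-2)³. So L{t²·e^(2t)} = (-1)² · 2/(s-2)³ = 2/(s-2)³. Then L{6·t²·e^(2t)} = 6·2/(s-2)³ = 12/(s-2)³

Final answer: 12/(s-2)³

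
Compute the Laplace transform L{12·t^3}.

L{t^n} = n!/s^(n+1), so L{t^3} = 6/s^4. Then L{12·t^3} = 12·6/s^4 = 72/s^4

Final answer: 72/s^4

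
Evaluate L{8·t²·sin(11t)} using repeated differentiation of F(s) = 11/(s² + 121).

F(s) = 11/(s² + 121). F'(s) = -22s/(s² + 121)². F''(s) = -22(121 - 3s²)/(s² + 121)³ = (66s² - 2662)/(s² + 121)³. So L{t²·sin(11t)} = (-1)² F''(s) = (66s² - 2662)/(s² + 121)³. Then L{8·t²·sin(11t)} = 8·(66s² - 2662)/(s² + 121)³ = (528s² - 21296)/(s² + 121)³

Final answer: (528s² - 21296)/(s² + 121)³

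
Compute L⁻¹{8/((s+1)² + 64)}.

Form: b/((s-a)² + b²) → e^(at)sin(bt). With a=-1, b=8

Final answer: e^(-t)·sin(8t)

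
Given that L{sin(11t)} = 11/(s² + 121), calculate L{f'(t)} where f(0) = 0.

L{f'(t)} = s·F(s) - f(0) = s·11/(s² + 121) - 0 = 11s/(s² + 121)

Final answer: 11s/(s² + 121)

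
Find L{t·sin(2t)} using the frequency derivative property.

L{sin(2t)} = 2/(s² + 4). By L{t·f(t)} = -F'(s): -d/ds[2/(s² + 4)] = -(2)·(-2s)/(s² + 4)² = 4s/(s² + 4)²

Final answer: 4s/(s² + 4)²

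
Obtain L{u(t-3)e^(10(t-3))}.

u(t-a)f(t-a) with f(t)=e^(10t). L{e^(10t)} = 1/(s-10). By time shift: e^(-3s)/(s-10)

Final answer: e^(-3s)/(s-10)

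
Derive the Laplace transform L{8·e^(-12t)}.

L{e^(at)} = 1/(s-a), so L{e^(-12t)} = 1/(s+12). Then L{8·e^(-12t)} = 8/(s+12)

Final answer: 8/(s+12)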